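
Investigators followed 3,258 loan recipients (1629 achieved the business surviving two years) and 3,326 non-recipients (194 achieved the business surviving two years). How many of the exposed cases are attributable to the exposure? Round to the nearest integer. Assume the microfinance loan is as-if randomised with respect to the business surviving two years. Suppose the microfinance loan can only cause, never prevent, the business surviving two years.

about 1439 cases

p₁ = P(outcome | exposed) = 1629/3258 = 0.5
p₀ = P(outcome | unexposed) = 194/3326 = 0.058328
PN = (p₁ − p₀)/p₁ = (0.5 − 0.058328) / 0.5 ≈ 0.88334.
Attributable cases ≈ PN × (exposed cases) = 0.88334 × 1629 ≈ 1438.97.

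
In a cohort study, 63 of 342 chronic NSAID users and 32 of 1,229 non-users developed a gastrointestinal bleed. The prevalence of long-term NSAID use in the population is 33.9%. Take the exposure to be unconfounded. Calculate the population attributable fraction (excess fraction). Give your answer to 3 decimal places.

PAF ≈ 0.673

p₁ = P(outcome | exposed) = 63/342 = 0.18421
p₀ = P(outcome | unexposed) = 32/1229 = 0.026037
Overall risk P(Y=1) = π·p₁ + (1−π)·p₀ = 0.339×0.18421 + 0.661×0.026037 = 0.079658.
Under exogeneity, PAF = [P(Y=1) − p₀] / P(Y=1).
PAF = (0.079658 − 0.026037) / 0.079658 ≈ 0.6731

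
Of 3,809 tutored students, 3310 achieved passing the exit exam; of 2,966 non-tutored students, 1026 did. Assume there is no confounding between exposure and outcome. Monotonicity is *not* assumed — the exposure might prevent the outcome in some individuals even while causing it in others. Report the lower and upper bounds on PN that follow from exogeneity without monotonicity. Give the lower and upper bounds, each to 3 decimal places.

p₁ = P(outcome | exposed) = 3310/3809 = 0.86899
p₀ = P(outcome | unexposed) = 1026/2966 = 0.34592
Under exogeneity alone the bounds on PN are max{0,(p₁−p₀)/p₁} ≤ PN ≤ min{1,(1−p₀)/p₁}.
  lower = (p₁ − p₀)/p₁ = 0.52307 / 0.86899 ≈ 0.6019
  upper = min{1, (1 − p₀)/p₁} = 0.65408 / 0.86899 ≈ 0.7527

0.602 ≤ PN ≤ 0.753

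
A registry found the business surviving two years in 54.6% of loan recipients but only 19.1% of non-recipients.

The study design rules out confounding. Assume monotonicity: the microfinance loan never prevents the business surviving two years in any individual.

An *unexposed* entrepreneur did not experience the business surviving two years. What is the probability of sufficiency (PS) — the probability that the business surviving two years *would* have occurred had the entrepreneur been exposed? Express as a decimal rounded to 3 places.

PS ≈ 0.439

p₁ = 0.546, p₀ = 0.191.
Under exogeneity and monotonicity, PS = (p₁ − p₀) / (1 − p₀).
PS = (0.546 − 0.191) / (1 − 0.191) = 0.355 / 0.809 ≈ 0.4388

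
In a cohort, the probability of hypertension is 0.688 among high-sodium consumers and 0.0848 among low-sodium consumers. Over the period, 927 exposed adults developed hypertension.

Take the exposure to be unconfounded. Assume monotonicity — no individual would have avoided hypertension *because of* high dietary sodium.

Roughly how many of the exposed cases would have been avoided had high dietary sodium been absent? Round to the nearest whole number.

Let p₁ = 0.688, p₀ = 0.0848.
PN = (p₁ − p₀)/p₁ = (0.688 − 0.0848) / 0.688 ≈ 0.87674.
Attributable cases ≈ PN × (exposed cases) = 0.87674 × 927 ≈ 812.74.

about 813 cases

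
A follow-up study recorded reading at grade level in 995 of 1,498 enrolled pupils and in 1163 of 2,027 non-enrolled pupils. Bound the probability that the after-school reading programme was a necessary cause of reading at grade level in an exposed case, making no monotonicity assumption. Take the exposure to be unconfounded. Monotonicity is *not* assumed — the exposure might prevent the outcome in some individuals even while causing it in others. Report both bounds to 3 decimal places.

p₁ = P(outcome | exposed) = 995/1498 = 0.66422
p₀ = P(outcome | unexposed) = 1163/2027 = 0.57375
Under exogeneity alone the bounds on PN are max{0,(p₁−p₀)/p₁} ≤ PN ≤ min{1,(1−p₀)/p₁}.
  lower = (p₁ − p₀)/p₁ = 0.090465 / 0.66422 ≈ 0.1362
  upper = min{1, (1 − p₀)/p₁} = 0.42625 / 0.66422 ≈ 0.6417

0.136 ≤ PN ≤ 0.642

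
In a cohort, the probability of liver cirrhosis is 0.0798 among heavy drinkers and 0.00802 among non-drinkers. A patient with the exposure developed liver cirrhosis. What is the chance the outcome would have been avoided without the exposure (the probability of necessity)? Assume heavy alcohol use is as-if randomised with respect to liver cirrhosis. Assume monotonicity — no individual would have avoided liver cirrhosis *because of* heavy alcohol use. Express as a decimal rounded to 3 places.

PN ≈ 0.899

Let p₁ = 0.0798, p₀ = 0.00802.
Under exogeneity and monotonicity, PN = (p₁ − p₀) / p₁.
PN = (0.0798 − 0.00802) / 0.0798 = 0.07178 / 0.0798 ≈ 0.8995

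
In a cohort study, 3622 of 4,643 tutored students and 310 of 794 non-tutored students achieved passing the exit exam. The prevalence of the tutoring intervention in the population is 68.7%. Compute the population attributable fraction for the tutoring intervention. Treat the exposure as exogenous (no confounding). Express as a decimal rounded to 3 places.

p₁ = P(outcome | exposed) = 3622/4643 = 0.7801
p₀ = P(outcome | unexposed) = 310/794 = 0.39043
Overall risk P(Y=1) = π·p₁ + (1−π)·p₀ = 0.687×0.7801 + 0.313×0.39043 = 0.65813.
Under exogeneity, PAF = [P(Y=1) − p₀] / P(Y=1).
PAF = (0.65813 − 0.39043) / 0.65813 ≈ 0.4068

PAF ≈ 0.407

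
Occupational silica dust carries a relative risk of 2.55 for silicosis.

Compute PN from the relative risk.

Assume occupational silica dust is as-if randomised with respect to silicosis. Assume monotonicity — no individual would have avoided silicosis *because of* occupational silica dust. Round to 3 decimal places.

Under exogeneity and monotonicity, PN = (RR − 1) / RR = 1 − 1/RR.
PN = (2.55 − 1) / 2.55 = 1.55 / 2.55 ≈ 0.6078

PN ≈ 0.608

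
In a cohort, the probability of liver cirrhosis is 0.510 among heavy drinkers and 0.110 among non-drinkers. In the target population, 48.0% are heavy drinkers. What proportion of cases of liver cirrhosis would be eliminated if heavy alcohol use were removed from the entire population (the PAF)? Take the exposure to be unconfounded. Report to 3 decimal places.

PAF ≈ 0.636

Let p₁ = 0.51, p₀ = 0.11.
Overall risk P(Y=1) = π·p₁ + (1−π)·p₀ = 0.48×0.51 + 0.52×0.11 = 0.302.
Under exogeneity, PAF = [P(Y=1) − p₀] / P(Y=1).
PAF = (0.302 − 0.11) / 0.302 ≈ 0.6358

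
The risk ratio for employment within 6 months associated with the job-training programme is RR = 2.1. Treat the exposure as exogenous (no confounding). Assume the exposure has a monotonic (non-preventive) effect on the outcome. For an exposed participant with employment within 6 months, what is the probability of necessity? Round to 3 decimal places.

PN ≈ 0.524

Under exogeneity and monotonicity, PN = (RR − 1) / RR = 1 − 1/RR.
PN = (2.1 − 1) / 2.1 = 1.1 / 2.1 ≈ 0.5238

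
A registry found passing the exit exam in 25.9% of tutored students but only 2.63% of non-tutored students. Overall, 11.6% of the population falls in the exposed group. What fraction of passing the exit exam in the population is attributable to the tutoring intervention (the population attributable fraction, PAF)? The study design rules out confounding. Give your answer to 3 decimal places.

PAF ≈ 0.507

p₁ = 0.259, p₀ = 0.0263.
Overall risk P(Y=1) = π·p₁ + (1−π)·p₀ = 0.116×0.259 + 0.884×0.0263 = 0.053293.
Under exogeneity, PAF = [P(Y=1) − p₀] / P(Y=1).
PAF = (0.053293 − 0.0263) / 0.053293 ≈ 0.5065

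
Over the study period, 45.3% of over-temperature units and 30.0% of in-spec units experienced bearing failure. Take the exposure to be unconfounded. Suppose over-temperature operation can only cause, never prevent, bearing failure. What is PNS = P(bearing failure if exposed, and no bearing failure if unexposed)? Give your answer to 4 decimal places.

p₁ = 0.453, p₀ = 0.3.
Under exogeneity and monotonicity, PNS = p₁ − p₀.
PNS = 0.453 − 0.3 = 0.153

PNS ≈ 0.1530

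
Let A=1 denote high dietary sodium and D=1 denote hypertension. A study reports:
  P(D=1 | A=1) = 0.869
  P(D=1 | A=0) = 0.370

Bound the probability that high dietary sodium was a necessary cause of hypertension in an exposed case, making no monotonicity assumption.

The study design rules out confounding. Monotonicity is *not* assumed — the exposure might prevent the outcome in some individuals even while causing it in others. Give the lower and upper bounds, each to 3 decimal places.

0.574 ≤ PN ≤ 0.725

Let p₁ = 0.869, p₀ = 0.37.
Under exogeneity alone the bounds on PN are max{0,(p₁−p₀)/p₁} ≤ PN ≤ min{1,(1−p₀)/p₁}.
  lower = (p₁ − p₀)/p₁ = 0.499 / 0.869 ≈ 0.5742
  upper = min{1, (1 − p₀)/p₁} = 0.63 / 0.869 ≈ 0.7250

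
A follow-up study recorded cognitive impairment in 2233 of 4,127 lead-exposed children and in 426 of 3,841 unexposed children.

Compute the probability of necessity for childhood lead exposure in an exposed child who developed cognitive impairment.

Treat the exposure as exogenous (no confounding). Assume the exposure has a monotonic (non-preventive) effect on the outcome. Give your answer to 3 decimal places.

p₁ = P(outcome | exposed) = 2233/4127 = 0.54107
p₀ = P(outcome | unexposed) = 426/3841 = 0.11091
Under exogeneity and monotonicity, PN = (p₁ − p₀) / p₁.
PN = (0.54107 − 0.11091) / 0.54107 = 0.43016 / 0.54107 ≈ 0.7950

PN ≈ 0.795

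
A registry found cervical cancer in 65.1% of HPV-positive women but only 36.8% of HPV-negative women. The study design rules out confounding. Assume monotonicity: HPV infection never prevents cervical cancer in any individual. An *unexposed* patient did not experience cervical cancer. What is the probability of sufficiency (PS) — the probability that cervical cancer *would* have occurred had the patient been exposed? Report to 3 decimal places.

PS ≈ 0.448

p₁ = 0.651, p₀ = 0.368.
Under exogeneity and monotonicity, PS = (p₁ − p₀) / (1 − p₀).
PS = (0.651 − 0.368) / (1 − 0.368) = 0.283 / 0.632 ≈ 0.4478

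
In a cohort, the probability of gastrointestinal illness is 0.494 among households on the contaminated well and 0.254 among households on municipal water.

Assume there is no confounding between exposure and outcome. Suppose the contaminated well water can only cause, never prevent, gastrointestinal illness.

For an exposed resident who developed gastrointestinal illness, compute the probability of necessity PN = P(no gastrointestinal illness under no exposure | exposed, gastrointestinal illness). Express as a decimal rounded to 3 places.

Let p₁ = 0.494, p₀ = 0.254.
Under exogeneity and monotonicity, PN = (p₁ − p₀) / p₁.
PN = (0.494 − 0.254) / 0.494 = 0.24 / 0.494 ≈ 0.4858

PN ≈ 0.486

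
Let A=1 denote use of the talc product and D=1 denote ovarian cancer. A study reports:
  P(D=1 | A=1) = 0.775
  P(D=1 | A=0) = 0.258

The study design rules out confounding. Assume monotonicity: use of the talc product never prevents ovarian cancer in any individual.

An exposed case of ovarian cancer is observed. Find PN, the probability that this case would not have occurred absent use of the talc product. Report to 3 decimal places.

Let p₁ = 0.775, p₀ = 0.258.
Under exogeneity and monotonicity, PN = (p₁ − p₀) / p₁.
PN = (0.775 − 0.258) / 0.775 = 0.517 / 0.775 ≈ 0.6671

PN ≈ 0.667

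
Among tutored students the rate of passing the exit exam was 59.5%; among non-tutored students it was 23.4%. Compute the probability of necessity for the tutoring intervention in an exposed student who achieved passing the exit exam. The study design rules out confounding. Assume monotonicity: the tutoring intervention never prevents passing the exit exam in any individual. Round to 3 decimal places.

PN ≈ 0.607

p₁ = 0.595, p₀ = 0.234.
Under exogeneity and monotonicity, PN = (p₁ − p₀) / p₁.
PN = (0.595 − 0.234) / 0.595 = 0.361 / 0.595 ≈ 0.6067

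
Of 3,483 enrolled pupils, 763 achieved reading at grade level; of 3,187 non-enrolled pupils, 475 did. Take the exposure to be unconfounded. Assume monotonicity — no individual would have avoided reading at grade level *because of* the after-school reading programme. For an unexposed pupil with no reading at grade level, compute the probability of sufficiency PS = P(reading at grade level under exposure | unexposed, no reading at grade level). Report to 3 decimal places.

p₁ = P(outcome | exposed) = 763/3483 = 0.21906
p₀ = P(outcome | unexposed) = 475/3187 = 0.14904
Under exogeneity and monotonicity, PS = (p₁ − p₀) / (1 − p₀).
PS = (0.21906 − 0.14904) / (1 − 0.14904) = 0.070021 / 0.85096 ≈ 0.0823

PS ≈ 0.082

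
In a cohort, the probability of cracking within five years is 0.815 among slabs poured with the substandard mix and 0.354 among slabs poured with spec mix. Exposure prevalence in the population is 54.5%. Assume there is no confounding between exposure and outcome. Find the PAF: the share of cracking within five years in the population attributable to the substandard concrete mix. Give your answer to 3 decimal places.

PAF ≈ 0.415

Let p₁ = 0.815, p₀ = 0.354.
Overall risk P(Y=1) = π·p₁ + (1−π)·p₀ = 0.545×0.815 + 0.455×0.354 = 0.60525.
Under exogeneity, PAF = [P(Y=1) − p₀] / P(Y=1).
PAF = (0.60525 − 0.354) / 0.60525 ≈ 0.4151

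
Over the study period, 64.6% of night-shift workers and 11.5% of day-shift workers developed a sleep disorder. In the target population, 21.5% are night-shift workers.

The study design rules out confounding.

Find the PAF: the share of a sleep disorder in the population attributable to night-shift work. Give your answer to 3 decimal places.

p₁ = 0.646, p₀ = 0.115.
Overall risk P(Y=1) = π·p₁ + (1−π)·p₀ = 0.215×0.646 + 0.785×0.115 = 0.22917.
Under exogeneity, PAF = [P(Y=1) − p₀] / P(Y=1).
PAF = (0.22917 − 0.115) / 0.22917 ≈ 0.4982

PAF ≈ 0.498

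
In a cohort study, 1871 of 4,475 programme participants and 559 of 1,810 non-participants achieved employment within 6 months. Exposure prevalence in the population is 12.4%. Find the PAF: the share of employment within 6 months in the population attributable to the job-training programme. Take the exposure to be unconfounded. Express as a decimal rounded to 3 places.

p₁ = P(outcome | exposed) = 1871/4475 = 0.4181
p₀ = P(outcome | unexposed) = 559/1810 = 0.30884
Overall risk P(Y=1) = π·p₁ + (1−π)·p₀ = 0.124×0.4181 + 0.876×0.30884 = 0.32239.
Under exogeneity, PAF = [P(Y=1) − p₀] / P(Y=1).
PAF = (0.32239 − 0.30884) / 0.32239 ≈ 0.0420

PAF ≈ 0.042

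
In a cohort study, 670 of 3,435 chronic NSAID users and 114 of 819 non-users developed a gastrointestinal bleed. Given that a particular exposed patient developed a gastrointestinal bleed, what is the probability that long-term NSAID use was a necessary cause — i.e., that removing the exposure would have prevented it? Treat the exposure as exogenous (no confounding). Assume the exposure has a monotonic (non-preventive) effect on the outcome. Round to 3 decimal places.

PN ≈ 0.286

p₁ = P(outcome | exposed) = 670/3435 = 0.19505
p₀ = P(outcome | unexposed) = 114/819 = 0.13919
Under exogeneity and monotonicity, PN = (p₁ − p₀) / p₁.
PN = (0.19505 − 0.13919) / 0.19505 = 0.055857 / 0.19505 ≈ 0.2864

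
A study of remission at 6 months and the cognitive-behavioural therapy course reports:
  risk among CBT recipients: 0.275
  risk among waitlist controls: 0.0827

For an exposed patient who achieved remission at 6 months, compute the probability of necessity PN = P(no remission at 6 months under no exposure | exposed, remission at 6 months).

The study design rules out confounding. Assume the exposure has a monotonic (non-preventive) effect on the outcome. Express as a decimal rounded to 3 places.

PN ≈ 0.699

Let p₁ = 0.275, p₀ = 0.0827.
Under exogeneity and monotonicity, PN = (p₁ − p₀) / p₁.
PN = (0.275 − 0.0827) / 0.275 = 0.1923 / 0.275 ≈ 0.6993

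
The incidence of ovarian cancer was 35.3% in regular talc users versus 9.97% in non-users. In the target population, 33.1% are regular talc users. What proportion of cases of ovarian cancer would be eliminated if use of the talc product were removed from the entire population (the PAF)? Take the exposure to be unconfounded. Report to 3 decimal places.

p₁ = 0.353, p₀ = 0.0997.
Overall risk P(Y=1) = π·p₁ + (1−π)·p₀ = 0.331×0.353 + 0.669×0.0997 = 0.18354.
Under exogeneity, PAF = [P(Y=1) − p₀] / P(Y=1).
PAF = (0.18354 − 0.0997) / 0.18354 ≈ 0.4568

PAF ≈ 0.457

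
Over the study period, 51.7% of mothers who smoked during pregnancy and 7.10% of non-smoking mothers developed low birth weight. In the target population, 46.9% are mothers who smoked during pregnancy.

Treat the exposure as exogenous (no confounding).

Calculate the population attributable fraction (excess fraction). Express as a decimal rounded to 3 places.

p₁ = 0.517, p₀ = 0.071.
Overall risk P(Y=1) = π·p₁ + (1−π)·p₀ = 0.469×0.517 + 0.531×0.071 = 0.28017.
Under exogeneity, PAF = [P(Y=1) − p₀] / P(Y=1).
PAF = (0.28017 − 0.071) / 0.28017 ≈ 0.7466

PAF ≈ 0.747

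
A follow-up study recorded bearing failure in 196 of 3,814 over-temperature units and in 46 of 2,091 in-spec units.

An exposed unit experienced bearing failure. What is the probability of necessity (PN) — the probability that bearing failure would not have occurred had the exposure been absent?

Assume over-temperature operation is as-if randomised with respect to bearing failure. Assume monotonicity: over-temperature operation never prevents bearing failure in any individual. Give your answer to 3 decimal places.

PN ≈ 0.572

p₁ = P(outcome | exposed) = 196/3814 = 0.05139
p₀ = P(outcome | unexposed) = 46/2091 = 0.021999
Under exogeneity and monotonicity, PN = (p₁ − p₀) / p₁.
PN = (0.05139 − 0.021999) / 0.05139 = 0.029391 / 0.05139 ≈ 0.5719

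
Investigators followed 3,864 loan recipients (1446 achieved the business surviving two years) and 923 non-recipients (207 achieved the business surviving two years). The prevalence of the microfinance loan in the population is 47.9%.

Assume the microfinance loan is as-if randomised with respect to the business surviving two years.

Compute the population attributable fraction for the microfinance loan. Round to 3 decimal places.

PAF ≈ 0.243

p₁ = P(outcome | exposed) = 1446/3864 = 0.37422
p₀ = P(outcome | unexposed) = 207/923 = 0.22427
Overall risk P(Y=1) = π·p₁ + (1−π)·p₀ = 0.479×0.37422 + 0.521×0.22427 = 0.2961.
Under exogeneity, PAF = [P(Y=1) − p₀] / P(Y=1).
PAF = (0.2961 − 0.22427) / 0.2961 ≈ 0.2426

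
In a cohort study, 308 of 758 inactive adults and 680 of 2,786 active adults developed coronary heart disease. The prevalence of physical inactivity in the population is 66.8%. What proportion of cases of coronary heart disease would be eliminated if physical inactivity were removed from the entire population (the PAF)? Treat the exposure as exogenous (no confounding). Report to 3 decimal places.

PAF ≈ 0.308

p₁ = P(outcome | exposed) = 308/758 = 0.40633
p₀ = P(outcome | unexposed) = 680/2786 = 0.24408
Overall risk P(Y=1) = π·p₁ + (1−π)·p₀ = 0.668×0.40633 + 0.332×0.24408 = 0.35246.
Under exogeneity, PAF = [P(Y=1) − p₀] / P(Y=1).
PAF = (0.35246 − 0.24408) / 0.35246 ≈ 0.3075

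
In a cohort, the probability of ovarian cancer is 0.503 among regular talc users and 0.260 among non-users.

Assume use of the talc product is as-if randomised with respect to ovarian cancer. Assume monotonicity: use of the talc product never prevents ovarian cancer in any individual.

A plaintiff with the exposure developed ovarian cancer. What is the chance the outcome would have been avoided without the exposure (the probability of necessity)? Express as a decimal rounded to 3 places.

Let p₁ = 0.503, p₀ = 0.26.
Under exogeneity and monotonicity, PN = (p₁ − p₀) / p₁.
PN = (0.503 − 0.26) / 0.503 = 0.243 / 0.503 ≈ 0.4831

PN ≈ 0.483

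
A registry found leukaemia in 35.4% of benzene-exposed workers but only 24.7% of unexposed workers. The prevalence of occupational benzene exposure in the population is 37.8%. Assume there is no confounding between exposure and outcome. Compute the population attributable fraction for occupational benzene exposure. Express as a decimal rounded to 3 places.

PAF ≈ 0.141

p₁ = 0.354, p₀ = 0.247.
Overall risk P(Y=1) = π·p₁ + (1−π)·p₀ = 0.378×0.354 + 0.622×0.247 = 0.28745.
Under exogeneity, PAF = [P(Y=1) − p₀] / P(Y=1).
PAF = (0.28745 − 0.247) / 0.28745 ≈ 0.1407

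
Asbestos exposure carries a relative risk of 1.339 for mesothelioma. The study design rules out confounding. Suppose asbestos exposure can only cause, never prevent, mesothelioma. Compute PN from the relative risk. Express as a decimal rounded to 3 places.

Under exogeneity and monotonicity, PN = (RR − 1) / RR = 1 − 1/RR.
PN = (1.339 − 1) / 1.339 = 0.339 / 1.339 ≈ 0.2532

PN ≈ 0.253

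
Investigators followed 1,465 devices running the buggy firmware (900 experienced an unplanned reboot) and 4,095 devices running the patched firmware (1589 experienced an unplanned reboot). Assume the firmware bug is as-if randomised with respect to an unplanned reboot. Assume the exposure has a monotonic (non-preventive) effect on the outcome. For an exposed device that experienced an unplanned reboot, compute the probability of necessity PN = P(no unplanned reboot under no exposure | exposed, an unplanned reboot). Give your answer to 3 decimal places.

PN ≈ 0.368

p₁ = P(outcome | exposed) = 900/1465 = 0.61433
p₀ = P(outcome | unexposed) = 1589/4095 = 0.38803
Under exogeneity and monotonicity, PN = (p₁ − p₀) / p₁.
PN = (0.61433 − 0.38803) / 0.61433 = 0.2263 / 0.61433 ≈ 0.3684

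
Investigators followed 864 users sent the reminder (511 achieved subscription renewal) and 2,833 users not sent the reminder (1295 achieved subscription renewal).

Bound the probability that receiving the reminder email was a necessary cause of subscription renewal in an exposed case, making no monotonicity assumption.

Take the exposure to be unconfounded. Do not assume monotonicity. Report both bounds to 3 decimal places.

p₁ = P(outcome | exposed) = 511/864 = 0.59144
p₀ = P(outcome | unexposed) = 1295/2833 = 0.45711
Under exogeneity alone the bounds on PN are max{0,(p₁−p₀)/p₁} ≤ PN ≤ min{1,(1−p₀)/p₁}.
  lower = (p₁ − p₀)/p₁ = 0.13432 / 0.59144 ≈ 0.2271
  upper = min{1, (1 − p₀)/p₁} = 0.54289 / 0.59144 ≈ 0.9179

0.227 ≤ PN ≤ 0.918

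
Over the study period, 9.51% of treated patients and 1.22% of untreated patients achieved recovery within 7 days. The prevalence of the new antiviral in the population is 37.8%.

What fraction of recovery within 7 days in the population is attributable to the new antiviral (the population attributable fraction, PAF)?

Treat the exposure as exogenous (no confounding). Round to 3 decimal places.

p₁ = 0.0951, p₀ = 0.0122.
Overall risk P(Y=1) = π·p₁ + (1−π)·p₀ = 0.378×0.0951 + 0.622×0.0122 = 0.043536.
Under exogeneity, PAF = [P(Y=1) − p₀] / P(Y=1).
PAF = (0.043536 − 0.0122) / 0.043536 ≈ 0.7198

PAF ≈ 0.720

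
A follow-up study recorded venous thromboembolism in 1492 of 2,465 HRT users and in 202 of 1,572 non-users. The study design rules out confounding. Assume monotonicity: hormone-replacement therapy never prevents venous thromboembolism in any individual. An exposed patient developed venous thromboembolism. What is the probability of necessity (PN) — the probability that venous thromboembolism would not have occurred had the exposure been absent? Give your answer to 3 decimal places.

PN ≈ 0.788

p₁ = P(outcome | exposed) = 1492/2465 = 0.60527
p₀ = P(outcome | unexposed) = 202/1572 = 0.1285
Under exogeneity and monotonicity, PN = (p₁ − p₀) / p₁.
PN = (0.60527 − 0.1285) / 0.60527 = 0.47678 / 0.60527 ≈ 0.7877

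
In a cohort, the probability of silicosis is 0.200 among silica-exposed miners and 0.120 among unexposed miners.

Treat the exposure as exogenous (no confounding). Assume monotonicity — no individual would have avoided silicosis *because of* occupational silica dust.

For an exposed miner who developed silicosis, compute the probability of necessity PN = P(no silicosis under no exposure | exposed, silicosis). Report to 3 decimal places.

PN ≈ 0.400

Let p₁ = 0.2, p₀ = 0.12.
Under exogeneity and monotonicity, PN = (p₁ − p₀) / p₁.
PN = (0.2 − 0.12) / 0.2 = 0.08 / 0.2 ≈ 0.4000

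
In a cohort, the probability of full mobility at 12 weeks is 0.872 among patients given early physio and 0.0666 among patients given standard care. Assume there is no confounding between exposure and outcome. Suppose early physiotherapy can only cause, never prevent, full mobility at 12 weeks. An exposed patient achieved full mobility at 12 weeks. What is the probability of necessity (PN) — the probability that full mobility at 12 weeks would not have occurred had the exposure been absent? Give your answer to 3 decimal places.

PN ≈ 0.924

Let p₁ = 0.872, p₀ = 0.0666.
Under exogeneity and monotonicity, PN = (p₁ − p₀) / p₁.
PN = (0.872 − 0.0666) / 0.872 = 0.8054 / 0.872 ≈ 0.9236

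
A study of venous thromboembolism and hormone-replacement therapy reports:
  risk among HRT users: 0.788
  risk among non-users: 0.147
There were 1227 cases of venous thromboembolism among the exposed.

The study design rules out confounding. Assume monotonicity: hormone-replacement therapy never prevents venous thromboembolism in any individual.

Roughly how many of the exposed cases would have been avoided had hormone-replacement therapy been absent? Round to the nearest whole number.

about 998 cases

Let p₁ = 0.788, p₀ = 0.147.
PN = (p₁ − p₀)/p₁ = (0.788 − 0.147) / 0.788 ≈ 0.81345.
Attributable cases ≈ PN × (exposed cases) = 0.81345 × 1227 ≈ 998.11.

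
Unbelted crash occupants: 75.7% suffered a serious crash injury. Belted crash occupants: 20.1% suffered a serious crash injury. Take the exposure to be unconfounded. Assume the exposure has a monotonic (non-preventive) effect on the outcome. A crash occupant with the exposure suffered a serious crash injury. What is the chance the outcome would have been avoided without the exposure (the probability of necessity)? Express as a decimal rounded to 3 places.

p₁ = 0.757, p₀ = 0.201.
Under exogeneity and monotonicity, PN = (p₁ − p₀) / p₁.
PN = (0.757 − 0.201) / 0.757 = 0.556 / 0.757 ≈ 0.7345

PN ≈ 0.734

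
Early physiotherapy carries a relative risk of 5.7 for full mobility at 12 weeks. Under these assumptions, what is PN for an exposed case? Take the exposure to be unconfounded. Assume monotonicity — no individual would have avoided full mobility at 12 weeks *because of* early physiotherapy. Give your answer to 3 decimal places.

Under exogeneity and monotonicity, PN = (RR − 1) / RR = 1 − 1/RR.
PN = (5.7 − 1) / 5.7 = 4.7 / 5.7 ≈ 0.8246

PN ≈ 0.825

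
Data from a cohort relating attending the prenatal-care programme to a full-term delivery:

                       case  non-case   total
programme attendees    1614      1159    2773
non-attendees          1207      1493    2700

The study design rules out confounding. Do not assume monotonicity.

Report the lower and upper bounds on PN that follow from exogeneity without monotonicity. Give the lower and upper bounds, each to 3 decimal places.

0.232 ≤ PN ≤ 0.950

p₁ = P(outcome | exposed) = 1614/2773 = 0.58204
p₀ = P(outcome | unexposed) = 1207/2700 = 0.44704
Under exogeneity alone the bounds on PN are max{0,(p₁−p₀)/p₁} ≤ PN ≤ min{1,(1−p₀)/p₁}.
  lower = (p₁ − p₀)/p₁ = 0.135 / 0.58204 ≈ 0.2319
  upper = min{1, (1 − p₀)/p₁} = 0.55296 / 0.58204 ≈ 0.9500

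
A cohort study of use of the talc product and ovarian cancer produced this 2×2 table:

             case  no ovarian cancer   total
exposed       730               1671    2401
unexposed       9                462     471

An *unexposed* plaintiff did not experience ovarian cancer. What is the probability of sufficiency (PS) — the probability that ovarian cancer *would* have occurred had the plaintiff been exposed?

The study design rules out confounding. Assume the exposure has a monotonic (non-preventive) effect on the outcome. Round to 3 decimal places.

p₁ = P(outcome | exposed) = 730/2401 = 0.30404
p₀ = P(outcome | unexposed) = 9/471 = 0.019108
Under exogeneity and monotonicity, PS = (p₁ − p₀)/(1 − p₀).
PS = (0.30404 − 0.019108) / 0.98089 ≈ 0.2905

PS ≈ 0.290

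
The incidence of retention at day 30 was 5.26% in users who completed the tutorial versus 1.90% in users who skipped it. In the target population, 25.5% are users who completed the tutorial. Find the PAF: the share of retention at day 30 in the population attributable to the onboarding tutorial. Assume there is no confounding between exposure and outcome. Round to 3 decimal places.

PAF ≈ 0.311

p₁ = 0.0526, p₀ = 0.019.
Overall risk P(Y=1) = π·p₁ + (1−π)·p₀ = 0.255×0.0526 + 0.745×0.019 = 0.027568.
Under exogeneity, PAF = [P(Y=1) − p₀] / P(Y=1).
PAF = (0.027568 − 0.019) / 0.027568 ≈ 0.3108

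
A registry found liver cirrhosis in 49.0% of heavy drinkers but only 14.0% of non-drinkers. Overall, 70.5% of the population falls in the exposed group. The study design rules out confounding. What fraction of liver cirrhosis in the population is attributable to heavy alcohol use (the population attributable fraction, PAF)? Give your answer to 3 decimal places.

PAF ≈ 0.638

p₁ = 0.49, p₀ = 0.14.
Overall risk P(Y=1) = π·p₁ + (1−π)·p₀ = 0.705×0.49 + 0.295×0.14 = 0.38675.
Under exogeneity, PAF = [P(Y=1) − p₀] / P(Y=1).
PAF = (0.38675 − 0.14) / 0.38675 ≈ 0.6380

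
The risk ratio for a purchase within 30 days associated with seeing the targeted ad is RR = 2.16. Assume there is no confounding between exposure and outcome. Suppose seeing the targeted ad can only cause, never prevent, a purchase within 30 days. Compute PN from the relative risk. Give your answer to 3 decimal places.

Under exogeneity and monotonicity, PN = (RR − 1) / RR = 1 − 1/RR.
PN = (2.16 − 1) / 2.16 = 1.16 / 2.16 ≈ 0.5370

PN ≈ 0.537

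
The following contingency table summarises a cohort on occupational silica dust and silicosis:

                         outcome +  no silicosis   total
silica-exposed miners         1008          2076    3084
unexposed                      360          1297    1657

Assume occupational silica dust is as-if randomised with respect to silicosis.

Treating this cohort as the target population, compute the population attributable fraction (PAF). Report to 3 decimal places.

PAF ≈ 0.247

p₁ = P(outcome | exposed) = 1008/3084 = 0.32685
p₀ = P(outcome | unexposed) = 360/1657 = 0.21726
Exposure prevalence π = 3084/4741 = 0.6505; overall risk P(Y=1) = 0.28855.
Under exogeneity, PAF = [P(Y=1) − p₀]/P(Y=1).
PAF = (0.28855 − 0.21726) / 0.28855 ≈ 0.2471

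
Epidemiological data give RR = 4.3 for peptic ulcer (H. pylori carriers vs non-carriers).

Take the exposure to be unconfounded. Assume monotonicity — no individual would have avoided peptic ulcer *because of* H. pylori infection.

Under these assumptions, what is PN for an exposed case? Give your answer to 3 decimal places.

Under exogeneity and monotonicity, PN = (RR − 1) / RR = 1 − 1/RR.
PN = (4.3 − 1) / 4.3 = 3.3 / 4.3 ≈ 0.7674

PN ≈ 0.767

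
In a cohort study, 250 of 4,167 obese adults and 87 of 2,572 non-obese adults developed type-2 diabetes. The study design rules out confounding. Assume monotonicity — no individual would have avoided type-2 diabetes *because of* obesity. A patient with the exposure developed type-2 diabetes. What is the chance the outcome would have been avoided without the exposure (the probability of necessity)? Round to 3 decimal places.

p₁ = P(outcome | exposed) = 250/4167 = 0.059995
p₀ = P(outcome | unexposed) = 87/2572 = 0.033826
Under exogeneity and monotonicity, PN = (p₁ − p₀) / p₁.
PN = (0.059995 − 0.033826) / 0.059995 = 0.026169 / 0.059995 ≈ 0.4362

PN ≈ 0.436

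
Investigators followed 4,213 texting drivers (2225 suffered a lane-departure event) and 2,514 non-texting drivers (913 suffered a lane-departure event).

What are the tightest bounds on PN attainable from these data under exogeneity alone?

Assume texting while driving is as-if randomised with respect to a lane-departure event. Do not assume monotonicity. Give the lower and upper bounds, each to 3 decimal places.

p₁ = P(outcome | exposed) = 2225/4213 = 0.52813
p₀ = P(outcome | unexposed) = 913/2514 = 0.36317
Under exogeneity alone the bounds on PN are max{0,(p₁−p₀)/p₁} ≤ PN ≤ min{1,(1−p₀)/p₁}.
  lower = (p₁ − p₀)/p₁ = 0.16496 / 0.52813 ≈ 0.3124
  upper = min{1, (1 − p₀)/p₁} = 0.63683 / 0.52813 ≈ 1.2058 → capped at 1

0.312 ≤ PN ≤ 1.000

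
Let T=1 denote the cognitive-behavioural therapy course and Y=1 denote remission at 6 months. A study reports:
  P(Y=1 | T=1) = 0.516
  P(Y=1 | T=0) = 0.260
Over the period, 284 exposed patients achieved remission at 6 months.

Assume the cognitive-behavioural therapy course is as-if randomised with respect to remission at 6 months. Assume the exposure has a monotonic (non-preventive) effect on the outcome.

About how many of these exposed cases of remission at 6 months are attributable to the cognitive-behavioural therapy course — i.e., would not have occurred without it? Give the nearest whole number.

Let p₁ = 0.516, p₀ = 0.26.
PN = (p₁ − p₀)/p₁ = (0.516 − 0.26) / 0.516 ≈ 0.49612.
Attributable cases ≈ PN × (exposed cases) = 0.49612 × 284 ≈ 140.90.

about 141 cases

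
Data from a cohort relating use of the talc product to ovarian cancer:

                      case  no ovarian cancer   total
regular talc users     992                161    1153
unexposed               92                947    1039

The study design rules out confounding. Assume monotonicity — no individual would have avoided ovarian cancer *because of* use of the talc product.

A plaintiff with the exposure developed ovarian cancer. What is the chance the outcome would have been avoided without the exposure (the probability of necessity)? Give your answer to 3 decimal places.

PN ≈ 0.897

p₁ = P(outcome | exposed) = 992/1153 = 0.86036
p₀ = P(outcome | unexposed) = 92/1039 = 0.088547
Under exogeneity and monotonicity, PN = (p₁ − p₀)/p₁.
PN = (0.86036 − 0.088547) / 0.86036 ≈ 0.8971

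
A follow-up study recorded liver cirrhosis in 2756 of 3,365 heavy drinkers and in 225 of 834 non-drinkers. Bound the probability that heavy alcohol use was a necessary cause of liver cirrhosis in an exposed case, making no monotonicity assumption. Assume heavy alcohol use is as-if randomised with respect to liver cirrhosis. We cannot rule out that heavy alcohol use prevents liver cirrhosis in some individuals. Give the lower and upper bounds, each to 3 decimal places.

0.671 ≤ PN ≤ 0.892

p₁ = P(outcome | exposed) = 2756/3365 = 0.81902
p₀ = P(outcome | unexposed) = 225/834 = 0.26978
Under exogeneity alone the bounds on PN are max{0,(p₁−p₀)/p₁} ≤ PN ≤ min{1,(1−p₀)/p₁}.
  lower = (p₁ − p₀)/p₁ = 0.54924 / 0.81902 ≈ 0.6706
  upper = min{1, (1 − p₀)/p₁} = 0.73022 / 0.81902 ≈ 0.8916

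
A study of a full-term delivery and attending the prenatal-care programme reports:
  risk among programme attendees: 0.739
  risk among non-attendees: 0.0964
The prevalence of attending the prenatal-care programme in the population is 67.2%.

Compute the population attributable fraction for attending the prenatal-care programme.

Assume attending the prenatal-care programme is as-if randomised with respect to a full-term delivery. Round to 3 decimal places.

Let p₁ = 0.739, p₀ = 0.0964.
Overall risk P(Y=1) = π·p₁ + (1−π)·p₀ = 0.672×0.739 + 0.328×0.0964 = 0.52823.
Under exogeneity, PAF = [P(Y=1) − p₀] / P(Y=1).
PAF = (0.52823 − 0.0964) / 0.52823 ≈ 0.8175

PAF ≈ 0.818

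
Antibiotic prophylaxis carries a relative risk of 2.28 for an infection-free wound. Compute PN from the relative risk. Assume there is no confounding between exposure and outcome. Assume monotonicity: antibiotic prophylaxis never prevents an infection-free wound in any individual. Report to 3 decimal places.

Under exogeneity and monotonicity, PN = (RR − 1) / RR = 1 − 1/RR.
PN = (2.28 − 1) / 2.28 = 1.28 / 2.28 ≈ 0.5614

PN ≈ 0.561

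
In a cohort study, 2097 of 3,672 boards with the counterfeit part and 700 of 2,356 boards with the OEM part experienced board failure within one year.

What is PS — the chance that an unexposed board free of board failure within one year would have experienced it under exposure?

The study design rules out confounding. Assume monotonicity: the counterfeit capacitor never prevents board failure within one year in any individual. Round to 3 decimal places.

p₁ = P(outcome | exposed) = 2097/3672 = 0.57108
p₀ = P(outcome | unexposed) = 700/2356 = 0.29711
Under exogeneity and monotonicity, PS = (p₁ − p₀) / (1 − p₀).
PS = (0.57108 − 0.29711) / (1 − 0.29711) = 0.27396 / 0.70289 ≈ 0.3898

PS ≈ 0.390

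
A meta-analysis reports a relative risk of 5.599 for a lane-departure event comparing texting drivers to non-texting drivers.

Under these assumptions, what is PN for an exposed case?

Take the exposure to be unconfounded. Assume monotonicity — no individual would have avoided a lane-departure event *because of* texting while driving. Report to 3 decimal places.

PN ≈ 0.821

Under exogeneity and monotonicity, PN = (RR − 1) / RR = 1 − 1/RR.
PN = (5.599 − 1) / 5.599 = 4.599 / 5.599 ≈ 0.8214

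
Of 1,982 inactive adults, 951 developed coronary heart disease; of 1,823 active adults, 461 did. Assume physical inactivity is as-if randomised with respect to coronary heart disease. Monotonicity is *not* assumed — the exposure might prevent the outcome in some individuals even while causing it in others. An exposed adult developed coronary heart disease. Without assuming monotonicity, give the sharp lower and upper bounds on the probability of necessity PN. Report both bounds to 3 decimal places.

p₁ = P(outcome | exposed) = 951/1982 = 0.47982
p₀ = P(outcome | unexposed) = 461/1823 = 0.25288
Under exogeneity alone the bounds on PN are max{0,(p₁−p₀)/p₁} ≤ PN ≤ min{1,(1−p₀)/p₁}.
  lower = (p₁ − p₀)/p₁ = 0.22694 / 0.47982 ≈ 0.4730
  upper = min{1, (1 − p₀)/p₁} = 0.74712 / 0.47982 ≈ 1.5571 → capped at 1

0.473 ≤ PN ≤ 1.000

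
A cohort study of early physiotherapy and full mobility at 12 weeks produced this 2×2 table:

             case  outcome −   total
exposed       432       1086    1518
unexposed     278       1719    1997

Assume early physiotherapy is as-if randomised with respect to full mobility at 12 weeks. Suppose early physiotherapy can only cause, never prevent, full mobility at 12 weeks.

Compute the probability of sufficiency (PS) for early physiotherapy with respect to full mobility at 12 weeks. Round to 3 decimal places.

p₁ = P(outcome | exposed) = 432/1518 = 0.28458
p₀ = P(outcome | unexposed) = 278/1997 = 0.13921
Under exogeneity and monotonicity, PS = (p₁ − p₀)/(1 − p₀).
PS = (0.28458 − 0.13921) / 0.86079 ≈ 0.1689

PS ≈ 0.169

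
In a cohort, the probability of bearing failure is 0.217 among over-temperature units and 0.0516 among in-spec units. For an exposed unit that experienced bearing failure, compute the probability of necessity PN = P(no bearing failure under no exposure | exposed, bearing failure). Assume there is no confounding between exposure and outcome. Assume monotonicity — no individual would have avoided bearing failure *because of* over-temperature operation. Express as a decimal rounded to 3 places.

Let p₁ = 0.217, p₀ = 0.0516.
Under exogeneity and monotonicity, PN = (p₁ − p₀) / p₁.
PN = (0.217 − 0.0516) / 0.217 = 0.1654 / 0.217 ≈ 0.7622

PN ≈ 0.762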